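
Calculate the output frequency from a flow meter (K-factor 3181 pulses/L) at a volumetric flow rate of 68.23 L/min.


Frequency = K * Q / 60 (converting L/min to L/s).
f = 3181 * 68.23 / 60
f = 217039.63 / 60
f = 3617.33 Hz

3617.33 Hz


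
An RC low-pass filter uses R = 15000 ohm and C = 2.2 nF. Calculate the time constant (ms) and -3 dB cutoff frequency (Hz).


Time constant: tau = R * C.
tau = 15000 * 2.20e-09 = 3.3e-05 s
tau = 0.033 ms
Cutoff frequency: fc = 1 / (2*pi*R*C).
fc = 1 / (2*pi*3.3e-05) = 4822.88 Hz

tau = 0.033 ms, fc = 4822.88 Hz


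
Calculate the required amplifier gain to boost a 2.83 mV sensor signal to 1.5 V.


Gain = Vout / Vin (converting to same units).
G = 1.5 V / 2.83 mV
G = 1500.0 mV / 2.83 mV
G = 530.04

530.04


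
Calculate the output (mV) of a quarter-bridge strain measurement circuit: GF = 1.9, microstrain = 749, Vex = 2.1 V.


Quarter bridge output: Vout = (GF * epsilon * Vex) / 4.
Vout = (1.9 * 749e-6 * 2.1) / 4
Vout = 0.00298851 / 4 V
Vout = 0.00074713 V = 0.7471 mV

0.7471 mV


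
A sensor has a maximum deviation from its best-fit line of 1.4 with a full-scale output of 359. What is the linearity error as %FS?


Linearity error = (max deviation / full scale) * 100%.
Linearity = (1.4 / 359) * 100
Linearity = 0.39 %FS

0.39 %FS


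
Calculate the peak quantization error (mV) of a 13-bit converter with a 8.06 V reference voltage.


The maximum quantization error is +/- LSB/2.
LSB = Vref / 2^n = 8.06 / 8192 = 0.00098389 V
Max error = LSB / 2 = 0.00098389 / 2 = 0.00049194 V
Max error = 0.4919 mV

0.4919 mV


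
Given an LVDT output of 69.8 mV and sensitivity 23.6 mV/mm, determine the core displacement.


Displacement = Vout / sensitivity.
d = 69.8 / 23.6
d = 2.958 mm

2.958 mm


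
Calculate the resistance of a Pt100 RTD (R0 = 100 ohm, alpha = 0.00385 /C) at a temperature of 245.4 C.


The RTD equation: Rt = R0 * (1 + alpha * T).
Rt = 100 * (1 + 0.00385 * 245.4)
Rt = 100 * (1 + 0.94479)
Rt = 100 * 1.94479
Rt = 194.479 ohm

194.479 ohm


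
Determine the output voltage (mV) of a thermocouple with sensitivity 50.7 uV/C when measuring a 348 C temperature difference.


The thermocouple output V = sensitivity * dT.
V = 50.7 uV/C * 348 C
V = 17643.6 uV
V = 17.644 mV

17.644 mV


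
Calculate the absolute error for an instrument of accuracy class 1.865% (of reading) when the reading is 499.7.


Absolute error = (accuracy% / 100) * reading.
Error = (1.865 / 100) * 499.7
Error = 0.01865 * 499.7
Error = 9.3194

9.3194


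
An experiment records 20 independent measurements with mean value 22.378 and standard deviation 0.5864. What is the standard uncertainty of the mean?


The standard uncertainty for Type A evaluation is u = s / sqrt(n).
u = 0.5864 / sqrt(20)
u = 0.5864 / 4.4721
u = 0.1311

0.1311


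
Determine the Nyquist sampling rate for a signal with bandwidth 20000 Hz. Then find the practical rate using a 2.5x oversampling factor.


By Nyquist theorem, fs_min = 2 * fmax.
fs_min = 2 * 20000 = 40000 Hz
Practical rate = 2.5 * fs_min = 2.5 * 40000 = 100000 Hz

fs_min = 40000 Hz, fs_practical = 100000 Hz


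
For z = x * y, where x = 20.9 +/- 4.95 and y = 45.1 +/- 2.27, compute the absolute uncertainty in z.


For a product z = x*y, the relative uncertainty is:
uz/z = sqrt((ux/x)^2 + (uy/y)^2)
Relative uncertainties: ux/x = 4.95/20.9 = 0.236842
uy/y = 2.27/45.1 = 0.050333
z = 20.9 * 45.1 = 942.6
uz = 942.6 * sqrt(0.236842^2 + 0.050333^2) = 228.231

228.231


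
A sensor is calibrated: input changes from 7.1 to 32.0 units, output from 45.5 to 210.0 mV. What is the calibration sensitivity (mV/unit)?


Sensitivity = (y2 - y1) / (x2 - x1).
S = (210.0 - 45.5) / (32.0 - 7.1)
S = 164.5 / 24.9
S = 6.6064 mV/unit

6.6064 mV/unit


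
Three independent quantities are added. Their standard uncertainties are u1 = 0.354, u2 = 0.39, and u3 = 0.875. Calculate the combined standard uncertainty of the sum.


For a sum of independent quantities, uc = sqrt(u1^2 + u2^2 + u3^2).
uc = sqrt(0.354^2 + 0.39^2 + 0.875^2)
uc = sqrt(0.125316 + 0.1521 + 0.765625)
uc = 1.0213

1.0213


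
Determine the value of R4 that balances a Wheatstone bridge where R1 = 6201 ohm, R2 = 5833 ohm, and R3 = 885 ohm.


At balance: R1*R4 = R2*R3, so R4 = R2*R3/R1.
R4 = 5833 * 885 / 6201
R4 = 5162205 / 6201
R4 = 832.48 ohm

832.48 ohm


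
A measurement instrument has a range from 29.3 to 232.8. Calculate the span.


Span = upper range - lower range.
Span = 232.8 - (29.3)
Span = 203.5

203.5


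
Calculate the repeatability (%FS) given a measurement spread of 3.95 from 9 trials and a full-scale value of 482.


Repeatability = (spread / full scale) * 100%.
R = (3.95 / 482) * 100
R = 0.82 %FS

0.82 %FS


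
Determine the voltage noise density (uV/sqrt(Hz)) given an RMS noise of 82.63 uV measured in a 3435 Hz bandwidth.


Noise spectral density = Vrms / sqrt(BW).
NSD = 82.63 / sqrt(3435)
NSD = 82.63 / 58.6089
NSD = 1.4099 uV/sqrt(Hz)

1.4099 uV/sqrt(Hz)


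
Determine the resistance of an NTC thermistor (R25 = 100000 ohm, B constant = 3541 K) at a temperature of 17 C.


NTC thermistor equation: Rt = R25 * exp(B * (1/T - 1/T25)).
T in Kelvin: 290.15 K, T25 = 298.15 K
1/T - 1/T25 = 1/290.15 - 1/298.15 = 9.248e-05
B * (1/T - 1/T25) = 3541 * 9.248e-05 = 0.3275
Rt = 100000 * exp(0.3275) = 138744.0 ohm

138744.0 ohm


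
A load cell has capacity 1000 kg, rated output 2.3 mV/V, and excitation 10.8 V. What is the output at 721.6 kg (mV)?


Vout = rated_output * Vex * (load / capacity).
Vout = 2.3 * 10.8 * (721.6 / 1000)
Vout = 2.3 * 10.8 * 0.7216
Vout = 17.925 mV

17.925 mV


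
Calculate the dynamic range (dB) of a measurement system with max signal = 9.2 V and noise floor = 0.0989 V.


Dynamic range = 20 * log10(Vmax / Vnoise).
DR = 20 * log10(9.2 / 0.0989)
DR = 20 * log10(93.02)
DR = 39.37 dB

39.37 dB


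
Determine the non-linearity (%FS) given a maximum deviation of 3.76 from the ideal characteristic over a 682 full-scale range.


Linearity error = (max deviation / full scale) * 100%.
Linearity = (3.76 / 682) * 100
Linearity = 0.551 %FS

0.551 %FS


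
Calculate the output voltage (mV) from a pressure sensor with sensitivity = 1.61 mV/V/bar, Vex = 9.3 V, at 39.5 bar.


Output = sensitivity * Vex * P.
Vout = 1.61 * 9.3 * 39.5
Vout = 14.973 * 39.5
Vout = 591.43 mV

591.43 mV


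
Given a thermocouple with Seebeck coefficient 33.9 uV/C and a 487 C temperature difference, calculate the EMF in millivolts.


The thermocouple output V = sensitivity * dT.
V = 33.9 uV/C * 487 C
V = 16509.3 uV
V = 16.509 mV

16.509 mV


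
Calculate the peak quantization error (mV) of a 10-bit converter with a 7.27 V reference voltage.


The maximum quantization error is +/- LSB/2.
LSB = Vref / 2^n = 7.27 / 1024 = 0.00709961 V
Max error = LSB / 2 = 0.00709961 / 2 = 0.0035498 V
Max error = 3.5498 mV

3.5498 mV


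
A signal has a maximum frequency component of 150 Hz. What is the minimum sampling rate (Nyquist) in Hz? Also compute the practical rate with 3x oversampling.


By Nyquist theorem, fs_min = 2 * fmax.
fs_min = 2 * 150 = 300 Hz
Practical rate = 3 * fs_min = 3 * 300 = 900 Hz

fs_min = 300 Hz, fs_practical = 900 Hz


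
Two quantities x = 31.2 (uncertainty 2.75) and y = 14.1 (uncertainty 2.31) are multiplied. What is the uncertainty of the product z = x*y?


For a product z = x*y, the relative uncertainty is:
uz/z = sqrt((ux/x)^2 + (uy/y)^2)
Relative uncertainties: ux/x = 2.75/31.2 = 0.088141
uy/y = 2.31/14.1 = 0.16383
z = 31.2 * 14.1 = 439.9
uz = 439.9 * sqrt(0.088141^2 + 0.16383^2) = 81.841

81.841


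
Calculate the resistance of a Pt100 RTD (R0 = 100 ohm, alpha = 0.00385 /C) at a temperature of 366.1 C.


The RTD equation: Rt = R0 * (1 + alpha * T).
Rt = 100 * (1 + 0.00385 * 366.1)
Rt = 100 * (1 + 1.409485)
Rt = 100 * 2.409485
Rt = 240.949 ohm

240.949 ohm


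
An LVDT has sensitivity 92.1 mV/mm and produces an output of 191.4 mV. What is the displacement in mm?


Displacement = Vout / sensitivity.
d = 191.4 / 92.1
d = 2.078 mm

2.078 mm


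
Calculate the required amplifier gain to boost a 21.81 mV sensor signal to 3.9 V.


Gain = Vout / Vin (converting to same units).
G = 3.9 V / 21.81 mV
G = 3900.0 mV / 21.81 mV
G = 178.82

178.82


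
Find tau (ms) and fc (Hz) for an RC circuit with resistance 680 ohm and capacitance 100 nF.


Time constant: tau = R * C.
tau = 680 * 1.00e-07 = 6.8e-05 s
tau = 0.068 ms
Cutoff frequency: fc = 1 / (2*pi*R*C).
fc = 1 / (2*pi*6.8e-05) = 2340.51 Hz

tau = 0.068 ms, fc = 2340.51 Hz


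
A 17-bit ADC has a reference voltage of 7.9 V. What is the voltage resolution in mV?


The resolution (LSB) of an ADC is Vref / 2^n.
LSB = 7.9 / 2^17
LSB = 7.9 / 131072
LSB = 6.027e-05 V = 0.06027222 mV

0.06027222 mV


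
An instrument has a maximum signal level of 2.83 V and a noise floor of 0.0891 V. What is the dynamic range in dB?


Dynamic range = 20 * log10(Vmax / Vnoise).
DR = 20 * log10(2.83 / 0.0891)
DR = 20 * log10(31.76)
DR = 30.04 dB

30.04 dB


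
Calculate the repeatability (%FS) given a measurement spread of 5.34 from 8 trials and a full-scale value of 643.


Repeatability = (spread / full scale) * 100%.
R = (5.34 / 643) * 100
R = 0.83 %FS

0.83 %FS


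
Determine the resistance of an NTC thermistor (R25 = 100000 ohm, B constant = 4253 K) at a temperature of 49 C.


NTC thermistor equation: Rt = R25 * exp(B * (1/T - 1/T25)).
T in Kelvin: 322.15 K, T25 = 298.15 K
1/T - 1/T25 = 1/322.15 - 1/298.15 = -0.00024987
B * (1/T - 1/T25) = 4253 * -0.00024987 = -1.0627
Rt = 100000 * exp(-1.0627) = 34551.9 ohm

34551.9 ohm


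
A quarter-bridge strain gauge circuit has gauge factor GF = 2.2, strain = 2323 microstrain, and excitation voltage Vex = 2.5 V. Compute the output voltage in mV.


Quarter bridge output: Vout = (GF * epsilon * Vex) / 4.
Vout = (2.2 * 2323e-6 * 2.5) / 4
Vout = 0.0127765 / 4 V
Vout = 0.00319412 V = 3.1941 mV

3.1941 mV


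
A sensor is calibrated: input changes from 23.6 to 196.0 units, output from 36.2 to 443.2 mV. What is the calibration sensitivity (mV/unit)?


Sensitivity = (y2 - y1) / (x2 - x1).
S = (443.2 - 36.2) / (196.0 - 23.6)
S = 407.0 / 172.4
S = 2.3608 mV/unit

2.3608 mV/unit


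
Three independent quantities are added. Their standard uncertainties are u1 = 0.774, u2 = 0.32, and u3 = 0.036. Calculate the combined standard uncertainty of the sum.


For a sum of independent quantities, uc = sqrt(u1^2 + u2^2 + u3^2).
uc = sqrt(0.774^2 + 0.32^2 + 0.036^2)
uc = sqrt(0.599076 + 0.1024 + 0.001296)
uc = 0.8383

0.8383


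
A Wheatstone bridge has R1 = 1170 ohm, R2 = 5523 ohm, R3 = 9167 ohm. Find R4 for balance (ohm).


At balance: R1*R4 = R2*R3, so R4 = R2*R3/R1.
R4 = 5523 * 9167 / 1170
R4 = 50629341 / 1170
R4 = 43272.94 ohm

43272.94 ohm


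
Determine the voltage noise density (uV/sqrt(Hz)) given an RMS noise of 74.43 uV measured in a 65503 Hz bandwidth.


Noise spectral density = Vrms / sqrt(BW).
NSD = 74.43 / sqrt(65503)
NSD = 74.43 / 255.9355
NSD = 0.2908 uV/sqrt(Hz)

0.2908 uV/sqrt(Hz)


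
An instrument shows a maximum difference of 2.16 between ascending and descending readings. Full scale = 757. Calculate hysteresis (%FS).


Hysteresis = (max difference / full scale) * 100%.
H = (2.16 / 757) * 100
H = 0.285 %FS

0.285 %FS


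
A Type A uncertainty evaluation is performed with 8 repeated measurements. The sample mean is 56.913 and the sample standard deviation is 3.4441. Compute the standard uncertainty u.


The standard uncertainty for Type A evaluation is u = s / sqrt(n).
u = 3.4441 / sqrt(8)
u = 3.4441 / 2.8284
u = 1.2177

1.2177


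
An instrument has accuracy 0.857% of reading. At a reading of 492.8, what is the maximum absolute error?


Absolute error = (accuracy% / 100) * reading.
Error = (0.857 / 100) * 492.8
Error = 0.00857 * 492.8
Error = 4.2233

4.2233


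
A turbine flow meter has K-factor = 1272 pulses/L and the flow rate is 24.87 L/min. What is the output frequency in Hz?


Frequency = K * Q / 60 (converting L/min to L/s).
f = 1272 * 24.87 / 60
f = 31634.64 / 60
f = 527.24 Hz

527.24 Hz


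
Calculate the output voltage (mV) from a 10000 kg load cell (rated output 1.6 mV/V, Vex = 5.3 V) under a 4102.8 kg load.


Vout = rated_output * Vex * (load / capacity).
Vout = 1.6 * 5.3 * (4102.8 / 10000)
Vout = 1.6 * 5.3 * 0.41028
Vout = 3.479 mV

3.479 mV


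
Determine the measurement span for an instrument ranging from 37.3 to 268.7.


Span = upper range - lower range.
Span = 268.7 - (37.3)
Span = 231.4

231.4


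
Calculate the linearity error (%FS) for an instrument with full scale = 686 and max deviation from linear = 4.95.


Linearity error = (max deviation / full scale) * 100%.
Linearity = (4.95 / 686) * 100
Linearity = 0.722 %FS

0.722 %FS


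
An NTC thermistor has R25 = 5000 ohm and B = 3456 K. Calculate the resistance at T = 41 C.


NTC thermistor equation: Rt = R25 * exp(B * (1/T - 1/T25)).
T in Kelvin: 314.15 K, T25 = 298.15 K
1/T - 1/T25 = 1/314.15 - 1/298.15 = -0.00017082
B * (1/T - 1/T25) = 3456 * -0.00017082 = -0.5904
Rt = 5000 * exp(-0.5904) = 2770.6 ohm

2770.6 ohm


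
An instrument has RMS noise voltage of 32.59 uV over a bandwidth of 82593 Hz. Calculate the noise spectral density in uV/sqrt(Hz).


Noise spectral density = Vrms / sqrt(BW).
NSD = 32.59 / sqrt(82593)
NSD = 32.59 / 287.39
NSD = 0.1134 uV/sqrt(Hz)

0.1134 uV/sqrt(Hz)


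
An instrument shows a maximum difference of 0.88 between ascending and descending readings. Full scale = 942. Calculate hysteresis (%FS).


Hysteresis = (max difference / full scale) * 100%.
H = (0.88 / 942) * 100
H = 0.093 %FS

0.093 %FS


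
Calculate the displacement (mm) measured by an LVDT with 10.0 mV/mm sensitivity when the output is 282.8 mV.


Displacement = Vout / sensitivity.
d = 282.8 / 10.0
d = 28.28 mm

28.28 mm


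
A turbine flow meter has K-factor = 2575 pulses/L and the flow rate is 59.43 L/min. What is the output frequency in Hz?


Frequency = K * Q / 60 (converting L/min to L/s).
f = 2575 * 59.43 / 60
f = 153032.25 / 60
f = 2550.54 Hz

2550.54 Hz


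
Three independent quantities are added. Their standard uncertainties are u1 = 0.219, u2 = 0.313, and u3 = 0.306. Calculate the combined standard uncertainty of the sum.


For a sum of independent quantities, uc = sqrt(u1^2 + u2^2 + u3^2).
uc = sqrt(0.219^2 + 0.313^2 + 0.306^2)
uc = sqrt(0.047961 + 0.097969 + 0.093636)
uc = 0.4895

0.4895


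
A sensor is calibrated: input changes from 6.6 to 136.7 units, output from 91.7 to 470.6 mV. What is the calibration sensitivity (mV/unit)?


Sensitivity = (y2 - y1) / (x2 - x1).
S = (470.6 - 91.7) / (136.7 - 6.6)
S = 378.9 / 130.1
S = 2.9124 mV/unit

2.9124 mV/unit


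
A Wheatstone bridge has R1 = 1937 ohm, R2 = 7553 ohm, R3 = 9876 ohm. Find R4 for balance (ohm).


At balance: R1*R4 = R2*R3, so R4 = R2*R3/R1.
R4 = 7553 * 9876 / 1937
R4 = 74593428 / 1937
R4 = 38509.77 ohm

38509.77 ohm


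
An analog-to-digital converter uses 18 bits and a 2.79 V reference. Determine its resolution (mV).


The resolution (LSB) of an ADC is Vref / 2^n.
LSB = 2.79 / 2^18
LSB = 2.79 / 262144
LSB = 1.064e-05 V = 0.01064301 mV

0.01064301 mV


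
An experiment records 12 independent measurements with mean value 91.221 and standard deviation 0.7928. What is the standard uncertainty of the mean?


The standard uncertainty for Type A evaluation is u = s / sqrt(n).
u = 0.7928 / sqrt(12)
u = 0.7928 / 3.4641
u = 0.2289

0.2289


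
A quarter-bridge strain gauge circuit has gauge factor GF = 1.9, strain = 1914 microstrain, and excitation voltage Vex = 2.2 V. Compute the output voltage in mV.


Quarter bridge output: Vout = (GF * epsilon * Vex) / 4.
Vout = (1.9 * 1914e-6 * 2.2) / 4
Vout = 0.00800052 / 4 V
Vout = 0.00200013 V = 2.0001 mV

2.0001 mV


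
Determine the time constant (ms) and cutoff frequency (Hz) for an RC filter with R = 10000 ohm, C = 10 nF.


Time constant: tau = R * C.
tau = 10000 * 1.00e-08 = 0.0001 s
tau = 0.1 ms
Cutoff frequency: fc = 1 / (2*pi*R*C).
fc = 1 / (2*pi*0.0001) = 1591.55 Hz

tau = 0.1 ms, fc = 1591.55 Hz


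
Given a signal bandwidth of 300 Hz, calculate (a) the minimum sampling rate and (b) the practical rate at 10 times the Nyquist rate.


By Nyquist theorem, fs_min = 2 * fmax.
fs_min = 2 * 300 = 600 Hz
Practical rate = 10 * fs_min = 10 * 600 = 6000 Hz

fs_min = 600 Hz, fs_practical = 6000 Hz


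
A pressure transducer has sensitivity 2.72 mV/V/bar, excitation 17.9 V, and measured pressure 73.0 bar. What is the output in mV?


Output = sensitivity * Vex * P.
Vout = 2.72 * 17.9 * 73.0
Vout = 48.688 * 73.0
Vout = 3554.22 mV

3554.22 mV


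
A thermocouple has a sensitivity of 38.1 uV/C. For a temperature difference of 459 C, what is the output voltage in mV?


The thermocouple output V = sensitivity * dT.
V = 38.1 uV/C * 459 C
V = 17487.9 uV
V = 17.488 mV

17.488 mV


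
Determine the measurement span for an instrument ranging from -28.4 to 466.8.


Span = upper range - lower range.
Span = 466.8 - (-28.4)
Span = 495.2

495.2


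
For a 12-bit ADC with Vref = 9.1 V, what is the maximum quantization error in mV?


The maximum quantization error is +/- LSB/2.
LSB = Vref / 2^n = 9.1 / 4096 = 0.00222168 V
Max error = LSB / 2 = 0.00222168 / 2 = 0.00111084 V
Max error = 1.1108 mV

1.1108 mV


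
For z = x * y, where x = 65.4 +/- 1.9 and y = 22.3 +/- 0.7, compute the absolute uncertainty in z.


For a product z = x*y, the relative uncertainty is:
uz/z = sqrt((ux/x)^2 + (uy/y)^2)
Relative uncertainties: ux/x = 1.9/65.4 = 0.029052
uy/y = 0.7/22.3 = 0.03139
z = 65.4 * 22.3 = 1458.4
uz = 1458.4 * sqrt(0.029052^2 + 0.03139^2) = 62.378

62.378


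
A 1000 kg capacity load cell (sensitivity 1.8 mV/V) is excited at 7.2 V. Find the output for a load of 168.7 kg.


Vout = rated_output * Vex * (load / capacity).
Vout = 1.8 * 7.2 * (168.7 / 1000)
Vout = 1.8 * 7.2 * 0.1687
Vout = 2.186 mV

2.186 mV


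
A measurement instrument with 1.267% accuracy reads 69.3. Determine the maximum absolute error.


Absolute error = (accuracy% / 100) * reading.
Error = (1.267 / 100) * 69.3
Error = 0.01267 * 69.3
Error = 0.878

0.878


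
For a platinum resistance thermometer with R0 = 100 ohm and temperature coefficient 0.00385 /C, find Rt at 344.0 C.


The RTD equation: Rt = R0 * (1 + alpha * T).
Rt = 100 * (1 + 0.00385 * 344.0)
Rt = 100 * (1 + 1.3244)
Rt = 100 * 2.3244
Rt = 232.44 ohm

232.44 ohm


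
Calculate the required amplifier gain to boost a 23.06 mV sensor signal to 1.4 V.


Gain = Vout / Vin (converting to same units).
G = 1.4 V / 23.06 mV
G = 1400.0 mV / 23.06 mV
G = 60.71

60.71


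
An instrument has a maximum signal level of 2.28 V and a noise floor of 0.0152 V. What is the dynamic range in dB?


Dynamic range = 20 * log10(Vmax / Vnoise).
DR = 20 * log10(2.28 / 0.0152)
DR = 20 * log10(150.0)
DR = 43.52 dB

43.52 dB


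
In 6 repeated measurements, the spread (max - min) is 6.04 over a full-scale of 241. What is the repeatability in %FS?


Repeatability = (spread / full scale) * 100%.
R = (6.04 / 241) * 100
R = 2.506 %FS

2.506 %FS


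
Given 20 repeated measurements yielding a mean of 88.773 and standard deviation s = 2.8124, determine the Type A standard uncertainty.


The standard uncertainty for Type A evaluation is u = s / sqrt(n).
u = 2.8124 / sqrt(20)
u = 2.8124 / 4.4721
u = 0.6289

0.6289


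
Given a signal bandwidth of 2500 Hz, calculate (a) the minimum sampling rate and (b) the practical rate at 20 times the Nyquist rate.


By Nyquist theorem, fs_min = 2 * fmax.
fs_min = 2 * 2500 = 5000 Hz
Practical rate = 20 * fs_min = 20 * 5000 = 100000 Hz

fs_min = 5000 Hz, fs_practical = 100000 Hz


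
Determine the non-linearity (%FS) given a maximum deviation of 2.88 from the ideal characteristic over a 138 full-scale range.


Linearity error = (max deviation / full scale) * 100%.
Linearity = (2.88 / 138) * 100
Linearity = 2.087 %FS

2.087 %FS


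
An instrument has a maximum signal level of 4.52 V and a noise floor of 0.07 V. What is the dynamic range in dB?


Dynamic range = 20 * log10(Vmax / Vnoise).
DR = 20 * log10(4.52 / 0.07)
DR = 20 * log10(64.57)
DR = 36.2 dB

36.2 dB


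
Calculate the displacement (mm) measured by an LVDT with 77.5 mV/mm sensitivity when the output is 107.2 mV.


Displacement = Vout / sensitivity.
d = 107.2 / 77.5
d = 1.383 mm

1.383 mm


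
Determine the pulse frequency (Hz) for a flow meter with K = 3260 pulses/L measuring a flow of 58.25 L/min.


Frequency = K * Q / 60 (converting L/min to L/s).
f = 3260 * 58.25 / 60
f = 189895.0 / 60
f = 3164.92 Hz

3164.92 Hz


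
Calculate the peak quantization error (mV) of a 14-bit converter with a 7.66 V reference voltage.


The maximum quantization error is +/- LSB/2.
LSB = Vref / 2^n = 7.66 / 16384 = 0.00046753 V
Max error = LSB / 2 = 0.00046753 / 2 = 0.00023376 V
Max error = 0.2338 mV

0.2338 mV


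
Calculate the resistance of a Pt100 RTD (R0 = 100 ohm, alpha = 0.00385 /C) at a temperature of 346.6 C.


The RTD equation: Rt = R0 * (1 + alpha * T).
Rt = 100 * (1 + 0.00385 * 346.6)
Rt = 100 * (1 + 1.33441)
Rt = 100 * 2.33441
Rt = 233.441 ohm

233.441 ohm


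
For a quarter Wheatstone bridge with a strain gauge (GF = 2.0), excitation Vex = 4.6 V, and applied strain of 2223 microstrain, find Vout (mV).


Quarter bridge output: Vout = (GF * epsilon * Vex) / 4.
Vout = (2.0 * 2223e-6 * 4.6) / 4
Vout = 0.0204516 / 4 V
Vout = 0.0051129 V = 5.1129 mV

5.1129 mV


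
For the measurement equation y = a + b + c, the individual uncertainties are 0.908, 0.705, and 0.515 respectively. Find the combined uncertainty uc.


For a sum of independent quantities, uc = sqrt(u1^2 + u2^2 + u3^2).
uc = sqrt(0.908^2 + 0.705^2 + 0.515^2)
uc = sqrt(0.824464 + 0.497025 + 0.265225)
uc = 1.2596

1.2596


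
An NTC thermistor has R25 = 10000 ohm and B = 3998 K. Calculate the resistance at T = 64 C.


NTC thermistor equation: Rt = R25 * exp(B * (1/T - 1/T25)).
T in Kelvin: 337.15 K, T25 = 298.15 K
1/T - 1/T25 = 1/337.15 - 1/298.15 = -0.00038798
B * (1/T - 1/T25) = 3998 * -0.00038798 = -1.5511
Rt = 10000 * exp(-1.5511) = 2120.1 ohm

2120.1 ohm


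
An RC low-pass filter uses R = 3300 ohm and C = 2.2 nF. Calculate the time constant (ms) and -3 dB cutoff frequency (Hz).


Time constant: tau = R * C.
tau = 3300 * 2.20e-09 = 7.26e-06 s
tau = 0.0073 ms
Cutoff frequency: fc = 1 / (2*pi*R*C).
fc = 1 / (2*pi*7.26e-06) = 21922.17 Hz

tau = 0.0073 ms, fc = 21922.17 Hz


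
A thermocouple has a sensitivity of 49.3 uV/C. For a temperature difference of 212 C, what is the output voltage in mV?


The thermocouple output V = sensitivity * dT.
V = 49.3 uV/C * 212 C
V = 10451.6 uV
V = 10.452 mV

10.452 mV


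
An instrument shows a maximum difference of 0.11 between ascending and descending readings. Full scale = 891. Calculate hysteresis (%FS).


Hysteresis = (max difference / full scale) * 100%.
H = (0.11 / 891) * 100
H = 0.012 %FS

0.012 %FS


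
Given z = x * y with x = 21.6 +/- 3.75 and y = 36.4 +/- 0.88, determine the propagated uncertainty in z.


For a product z = x*y, the relative uncertainty is:
uz/z = sqrt((ux/x)^2 + (uy/y)^2)
Relative uncertainties: ux/x = 3.75/21.6 = 0.173611
uy/y = 0.88/36.4 = 0.024176
z = 21.6 * 36.4 = 786.2
uz = 786.2 * sqrt(0.173611^2 + 0.024176^2) = 137.817

137.817


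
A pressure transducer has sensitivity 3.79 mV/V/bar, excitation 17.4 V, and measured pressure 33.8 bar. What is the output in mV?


Output = sensitivity * Vex * P.
Vout = 3.79 * 17.4 * 33.8
Vout = 65.946 * 33.8
Vout = 2228.97 mV

2228.97 mV


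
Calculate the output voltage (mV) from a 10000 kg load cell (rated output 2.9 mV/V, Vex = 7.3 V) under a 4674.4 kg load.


Vout = rated_output * Vex * (load / capacity).
Vout = 2.9 * 7.3 * (4674.4 / 10000)
Vout = 2.9 * 7.3 * 0.46744
Vout = 9.896 mV

9.896 mV


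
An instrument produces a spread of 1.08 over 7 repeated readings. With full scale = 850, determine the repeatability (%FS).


Repeatability = (spread / full scale) * 100%.
R = (1.08 / 850) * 100
R = 0.127 %FS

0.127 %FS


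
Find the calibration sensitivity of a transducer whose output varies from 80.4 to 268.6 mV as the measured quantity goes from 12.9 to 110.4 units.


Sensitivity = (y2 - y1) / (x2 - x1).
S = (268.6 - 80.4) / (110.4 - 12.9)
S = 188.2 / 97.5
S = 1.9303 mV/unit

1.9303 mV/unit


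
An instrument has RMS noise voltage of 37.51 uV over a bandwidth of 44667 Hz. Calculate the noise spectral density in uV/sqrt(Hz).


Noise spectral density = Vrms / sqrt(BW).
NSD = 37.51 / sqrt(44667)
NSD = 37.51 / 211.3457
NSD = 0.1775 uV/sqrt(Hz)

0.1775 uV/sqrt(Hz)


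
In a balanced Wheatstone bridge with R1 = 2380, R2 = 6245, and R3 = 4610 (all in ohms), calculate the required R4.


At balance: R1*R4 = R2*R3, so R4 = R2*R3/R1.
R4 = 6245 * 4610 / 2380
R4 = 28789450 / 2380
R4 = 12096.41 ohm

12096.41 ohm


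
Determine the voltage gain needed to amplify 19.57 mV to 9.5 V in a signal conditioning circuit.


Gain = Vout / Vin (converting to same units).
G = 9.5 V / 19.57 mV
G = 9500.0 mV / 19.57 mV
G = 485.44

485.44


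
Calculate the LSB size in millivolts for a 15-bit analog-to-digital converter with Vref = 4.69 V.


The resolution (LSB) of an ADC is Vref / 2^n.
LSB = 4.69 / 2^15
LSB = 4.69 / 32768
LSB = 0.00014313 V = 0.14312744 mV

0.14312744 mV


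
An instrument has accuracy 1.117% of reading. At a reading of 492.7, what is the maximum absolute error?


Absolute error = (accuracy% / 100) * reading.
Error = (1.117 / 100) * 492.7
Error = 0.01117 * 492.7
Error = 5.5035

5.5035


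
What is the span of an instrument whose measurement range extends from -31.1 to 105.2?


Span = upper range - lower range.
Span = 105.2 - (-31.1)
Span = 136.3

136.3


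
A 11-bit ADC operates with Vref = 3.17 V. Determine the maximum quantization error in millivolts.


The maximum quantization error is +/- LSB/2.
LSB = Vref / 2^n = 3.17 / 2048 = 0.00154785 V
Max error = LSB / 2 = 0.00154785 / 2 = 0.00077393 V
Max error = 0.7739 mV

0.7739 mV


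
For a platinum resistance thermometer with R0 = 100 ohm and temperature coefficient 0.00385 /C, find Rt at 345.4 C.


The RTD equation: Rt = R0 * (1 + alpha * T).
Rt = 100 * (1 + 0.00385 * 345.4)
Rt = 100 * (1 + 1.32979)
Rt = 100 * 2.32979
Rt = 232.979 ohm

232.979 ohm


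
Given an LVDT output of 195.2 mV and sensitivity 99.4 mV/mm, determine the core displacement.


Displacement = Vout / sensitivity.
d = 195.2 / 99.4
d = 1.964 mm

1.964 mm


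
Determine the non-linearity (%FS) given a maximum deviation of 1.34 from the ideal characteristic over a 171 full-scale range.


Linearity error = (max deviation / full scale) * 100%.
Linearity = (1.34 / 171) * 100
Linearity = 0.784 %FS

0.784 %FS


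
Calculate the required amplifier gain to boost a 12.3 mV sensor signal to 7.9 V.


Gain = Vout / Vin (converting to same units).
G = 7.9 V / 12.3 mV
G = 7900.0 mV / 12.3 mV
G = 642.28

642.28


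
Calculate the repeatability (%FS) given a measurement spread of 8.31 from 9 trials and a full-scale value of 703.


Repeatability = (spread / full scale) * 100%.
R = (8.31 / 703) * 100
R = 1.182 %FS

1.182 %FS


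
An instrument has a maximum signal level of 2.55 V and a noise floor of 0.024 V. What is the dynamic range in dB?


Dynamic range = 20 * log10(Vmax / Vnoise).
DR = 20 * log10(2.55 / 0.024)
DR = 20 * log10(106.25)
DR = 40.53 dB

40.53 dB


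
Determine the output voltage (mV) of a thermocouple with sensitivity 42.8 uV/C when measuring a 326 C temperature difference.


The thermocouple output V = sensitivity * dT.
V = 42.8 uV/C * 326 C
V = 13952.8 uV
V = 13.953 mV

13.953 mV


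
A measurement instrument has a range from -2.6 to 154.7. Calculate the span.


Span = upper range - lower range.
Span = 154.7 - (-2.6)
Span = 157.3

157.3


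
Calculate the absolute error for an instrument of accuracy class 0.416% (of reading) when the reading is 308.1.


Absolute error = (accuracy% / 100) * reading.
Error = (0.416 / 100) * 308.1
Error = 0.00416 * 308.1
Error = 1.2817

1.2817


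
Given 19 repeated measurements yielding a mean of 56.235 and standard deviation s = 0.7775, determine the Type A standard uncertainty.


The standard uncertainty for Type A evaluation is u = s / sqrt(n).
u = 0.7775 / sqrt(19)
u = 0.7775 / 4.3589
u = 0.1784

0.1784


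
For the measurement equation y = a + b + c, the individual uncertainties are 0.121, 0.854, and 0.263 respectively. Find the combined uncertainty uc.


For a sum of independent quantities, uc = sqrt(u1^2 + u2^2 + u3^2).
uc = sqrt(0.121^2 + 0.854^2 + 0.263^2)
uc = sqrt(0.014641 + 0.729316 + 0.069169)
uc = 0.9017

0.9017


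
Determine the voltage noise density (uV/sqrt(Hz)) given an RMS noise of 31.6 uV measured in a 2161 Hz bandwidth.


Noise spectral density = Vrms / sqrt(BW).
NSD = 31.6 / sqrt(2161)
NSD = 31.6 / 46.4866
NSD = 0.6798 uV/sqrt(Hz)

0.6798 uV/sqrt(Hz)


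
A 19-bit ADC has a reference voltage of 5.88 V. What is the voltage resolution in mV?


The resolution (LSB) of an ADC is Vref / 2^n.
LSB = 5.88 / 2^19
LSB = 5.88 / 524288
LSB = 1.122e-05 V = 0.01121521 mV

0.01121521 mV


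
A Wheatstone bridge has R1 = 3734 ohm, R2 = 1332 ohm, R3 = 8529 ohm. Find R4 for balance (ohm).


At balance: R1*R4 = R2*R3, so R4 = R2*R3/R1.
R4 = 1332 * 8529 / 3734
R4 = 11360628 / 3734
R4 = 3042.48 ohm

3042.48 ohm


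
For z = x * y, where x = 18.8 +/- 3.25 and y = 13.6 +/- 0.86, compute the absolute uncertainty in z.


For a product z = x*y, the relative uncertainty is:
uz/z = sqrt((ux/x)^2 + (uy/y)^2)
Relative uncertainties: ux/x = 3.25/18.8 = 0.172872
uy/y = 0.86/13.6 = 0.063235
z = 18.8 * 13.6 = 255.7
uz = 255.7 * sqrt(0.172872^2 + 0.063235^2) = 47.064

47.064


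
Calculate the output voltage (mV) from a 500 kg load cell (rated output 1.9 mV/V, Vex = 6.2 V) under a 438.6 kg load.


Vout = rated_output * Vex * (load / capacity).
Vout = 1.9 * 6.2 * (438.6 / 500)
Vout = 1.9 * 6.2 * 0.8772
Vout = 10.333 mV

10.333 mV


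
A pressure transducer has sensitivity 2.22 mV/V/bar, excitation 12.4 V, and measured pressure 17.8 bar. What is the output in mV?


Output = sensitivity * Vex * P.
Vout = 2.22 * 12.4 * 17.8
Vout = 27.528 * 17.8
Vout = 490.0 mV

490.0 mV


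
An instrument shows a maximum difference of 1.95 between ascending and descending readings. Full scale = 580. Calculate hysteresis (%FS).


Hysteresis = (max difference / full scale) * 100%.
H = (1.95 / 580) * 100
H = 0.336 %FS

0.336 %FS


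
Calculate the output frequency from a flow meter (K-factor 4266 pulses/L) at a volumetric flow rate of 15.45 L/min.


Frequency = K * Q / 60 (converting L/min to L/s).
f = 4266 * 15.45 / 60
f = 65909.7 / 60
f = 1098.49 Hz

1098.49 Hz


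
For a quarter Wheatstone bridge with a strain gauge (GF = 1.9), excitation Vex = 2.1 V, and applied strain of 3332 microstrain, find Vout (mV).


Quarter bridge output: Vout = (GF * epsilon * Vex) / 4.
Vout = (1.9 * 3332e-6 * 2.1) / 4
Vout = 0.01329468 / 4 V
Vout = 0.00332367 V = 3.3237 mV

3.3237 mV


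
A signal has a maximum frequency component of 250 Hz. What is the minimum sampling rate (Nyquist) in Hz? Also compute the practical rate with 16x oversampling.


By Nyquist theorem, fs_min = 2 * fmax.
fs_min = 2 * 250 = 500 Hz
Practical rate = 16 * fs_min = 16 * 500 = 8000 Hz

fs_min = 500 Hz, fs_practical = 8000 Hz


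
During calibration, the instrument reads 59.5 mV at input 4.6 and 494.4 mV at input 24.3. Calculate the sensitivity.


Sensitivity = (y2 - y1) / (x2 - x1).
S = (494.4 - 59.5) / (24.3 - 4.6)
S = 434.9 / 19.7
S = 22.0761 mV/unit

22.0761 mV/unit


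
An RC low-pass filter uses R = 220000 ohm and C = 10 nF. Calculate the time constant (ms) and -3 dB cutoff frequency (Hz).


Time constant: tau = R * C.
tau = 220000 * 1.00e-08 = 0.0022 s
tau = 2.2 ms
Cutoff frequency: fc = 1 / (2*pi*R*C).
fc = 1 / (2*pi*0.0022) = 72.34 Hz

tau = 2.2 ms, fc = 72.34 Hz


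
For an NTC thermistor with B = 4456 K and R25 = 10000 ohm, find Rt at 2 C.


NTC thermistor equation: Rt = R25 * exp(B * (1/T - 1/T25)).
T in Kelvin: 275.15 K, T25 = 298.15 K
1/T - 1/T25 = 1/275.15 - 1/298.15 = 0.00028036
B * (1/T - 1/T25) = 4456 * 0.00028036 = 1.2493
Rt = 10000 * exp(1.2493) = 34879.2 ohm

34879.2 ohm


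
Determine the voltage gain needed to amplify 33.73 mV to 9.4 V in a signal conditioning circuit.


Gain = Vout / Vin (converting to same units).
G = 9.4 V / 33.73 mV
G = 9400.0 mV / 33.73 mV
G = 278.68

278.68


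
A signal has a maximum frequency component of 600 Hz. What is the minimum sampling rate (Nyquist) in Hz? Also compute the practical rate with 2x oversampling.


By Nyquist theorem, fs_min = 2 * fmax.
fs_min = 2 * 600 = 1200 Hz
Practical rate = 2 * fs_min = 2 * 1200 = 2400 Hz

fs_min = 1200 Hz, fs_practical = 2400 Hz


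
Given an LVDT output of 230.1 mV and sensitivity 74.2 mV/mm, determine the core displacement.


Displacement = Vout / sensitivity.
d = 230.1 / 74.2
d = 3.101 mm

3.101 mm


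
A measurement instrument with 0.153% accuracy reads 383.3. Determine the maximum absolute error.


Absolute error = (accuracy% / 100) * reading.
Error = (0.153 / 100) * 383.3
Error = 0.00153 * 383.3
Error = 0.5864

0.5864


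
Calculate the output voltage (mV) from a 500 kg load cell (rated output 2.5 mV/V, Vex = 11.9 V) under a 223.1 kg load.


Vout = rated_output * Vex * (load / capacity).
Vout = 2.5 * 11.9 * (223.1 / 500)
Vout = 2.5 * 11.9 * 0.4462
Vout = 13.274 mV

13.274 mV


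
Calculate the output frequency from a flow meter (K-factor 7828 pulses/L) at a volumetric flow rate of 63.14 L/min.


Frequency = K * Q / 60 (converting L/min to L/s).
f = 7828 * 63.14 / 60
f = 494259.92 / 60
f = 8237.67 Hz

8237.67 Hz


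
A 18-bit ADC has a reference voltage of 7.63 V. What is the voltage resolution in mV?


The resolution (LSB) of an ADC is Vref / 2^n.
LSB = 7.63 / 2^18
LSB = 7.63 / 262144
LSB = 2.911e-05 V = 0.02910614 mV

0.02910614 mV


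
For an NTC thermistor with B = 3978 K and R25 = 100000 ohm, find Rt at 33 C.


NTC thermistor equation: Rt = R25 * exp(B * (1/T - 1/T25)).
T in Kelvin: 306.15 K, T25 = 298.15 K
1/T - 1/T25 = 1/306.15 - 1/298.15 = -8.764e-05
B * (1/T - 1/T25) = 3978 * -8.764e-05 = -0.3486
Rt = 100000 * exp(-0.3486) = 70564.2 ohm

70564.2 ohm


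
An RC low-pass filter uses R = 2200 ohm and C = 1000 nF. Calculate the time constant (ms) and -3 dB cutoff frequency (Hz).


Time constant: tau = R * C.
tau = 2200 * 1.00e-06 = 0.0022 s
tau = 2.2 ms
Cutoff frequency: fc = 1 / (2*pi*R*C).
fc = 1 / (2*pi*0.0022) = 72.34 Hz

tau = 2.2 ms, fc = 72.34 Hz


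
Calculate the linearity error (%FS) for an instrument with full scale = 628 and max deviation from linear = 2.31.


Linearity error = (max deviation / full scale) * 100%.
Linearity = (2.31 / 628) * 100
Linearity = 0.368 %FS

0.368 %FS


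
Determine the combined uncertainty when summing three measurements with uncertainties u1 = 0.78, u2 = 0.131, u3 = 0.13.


For a sum of independent quantities, uc = sqrt(u1^2 + u2^2 + u3^2).
uc = sqrt(0.78^2 + 0.131^2 + 0.13^2)
uc = sqrt(0.6084 + 0.017161 + 0.0169)
uc = 0.8015

0.8015


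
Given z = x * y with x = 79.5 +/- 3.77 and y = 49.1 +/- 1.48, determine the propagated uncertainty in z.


For a product z = x*y, the relative uncertainty is:
uz/z = sqrt((ux/x)^2 + (uy/y)^2)
Relative uncertainties: ux/x = 3.77/79.5 = 0.047421
uy/y = 1.48/49.1 = 0.030143
z = 79.5 * 49.1 = 3903.5
uz = 3903.5 * sqrt(0.047421^2 + 0.030143^2) = 219.336

219.336


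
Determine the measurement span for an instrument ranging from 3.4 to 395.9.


Span = upper range - lower range.
Span = 395.9 - (3.4)
Span = 392.5

392.5


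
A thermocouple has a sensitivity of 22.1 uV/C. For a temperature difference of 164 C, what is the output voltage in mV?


The thermocouple output V = sensitivity * dT.
V = 22.1 uV/C * 164 C
V = 3624.4 uV
V = 3.624 mV

3.624 mV


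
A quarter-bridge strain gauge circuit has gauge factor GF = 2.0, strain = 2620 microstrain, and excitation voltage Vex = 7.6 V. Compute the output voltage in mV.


Quarter bridge output: Vout = (GF * epsilon * Vex) / 4.
Vout = (2.0 * 2620e-6 * 7.6) / 4
Vout = 0.039824 / 4 V
Vout = 0.009956 V = 9.956 mV

9.956 mV


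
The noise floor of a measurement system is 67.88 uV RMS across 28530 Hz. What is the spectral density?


Noise spectral density = Vrms / sqrt(BW).
NSD = 67.88 / sqrt(28530)
NSD = 67.88 / 168.9083
NSD = 0.4019 uV/sqrt(Hz)

0.4019 uV/sqrt(Hz)


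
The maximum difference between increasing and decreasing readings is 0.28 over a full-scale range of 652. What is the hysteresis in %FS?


Hysteresis = (max difference / full scale) * 100%.
H = (0.28 / 652) * 100
H = 0.043 %FS

0.043 %FS


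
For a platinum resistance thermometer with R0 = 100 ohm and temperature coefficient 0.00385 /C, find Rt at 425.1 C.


The RTD equation: Rt = R0 * (1 + alpha * T).
Rt = 100 * (1 + 0.00385 * 425.1)
Rt = 100 * (1 + 1.636635)
Rt = 100 * 2.636635
Rt = 263.663 ohm

263.663 ohm


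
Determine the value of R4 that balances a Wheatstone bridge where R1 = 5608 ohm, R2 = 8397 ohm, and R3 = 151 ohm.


At balance: R1*R4 = R2*R3, so R4 = R2*R3/R1.
R4 = 8397 * 151 / 5608
R4 = 1267947 / 5608
R4 = 226.1 ohm

226.1 ohm


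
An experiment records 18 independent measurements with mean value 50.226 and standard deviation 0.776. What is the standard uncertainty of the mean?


The standard uncertainty for Type A evaluation is u = s / sqrt(n).
u = 0.776 / sqrt(18)
u = 0.776 / 4.2426
u = 0.1829

0.1829


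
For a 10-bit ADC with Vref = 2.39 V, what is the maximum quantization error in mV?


The maximum quantization error is +/- LSB/2.
LSB = Vref / 2^n = 2.39 / 1024 = 0.00233398 V
Max error = LSB / 2 = 0.00233398 / 2 = 0.00116699 V
Max error = 1.167 mV

1.167 mV


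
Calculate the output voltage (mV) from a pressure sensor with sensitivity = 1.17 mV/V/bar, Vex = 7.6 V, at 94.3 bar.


Output = sensitivity * Vex * P.
Vout = 1.17 * 7.6 * 94.3
Vout = 8.892 * 94.3
Vout = 838.52 mV

838.52 mV


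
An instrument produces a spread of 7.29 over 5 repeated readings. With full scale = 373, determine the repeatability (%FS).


Repeatability = (spread / full scale) * 100%.
R = (7.29 / 373) * 100
R = 1.954 %FS

1.954 %FS


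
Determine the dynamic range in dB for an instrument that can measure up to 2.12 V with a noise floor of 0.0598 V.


Dynamic range = 20 * log10(Vmax / Vnoise).
DR = 20 * log10(2.12 / 0.0598)
DR = 20 * log10(35.45)
DR = 30.99 dB

30.99 dB


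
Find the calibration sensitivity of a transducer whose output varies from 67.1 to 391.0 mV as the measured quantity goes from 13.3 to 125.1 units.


Sensitivity = (y2 - y1) / (x2 - x1).
S = (391.0 - 67.1) / (125.1 - 13.3)
S = 323.9 / 111.8
S = 2.8971 mV/unit

2.8971 mV/unit


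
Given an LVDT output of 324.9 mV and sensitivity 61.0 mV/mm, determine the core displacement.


Displacement = Vout / sensitivity.
d = 324.9 / 61.0
d = 5.326 mm

5.326 mm


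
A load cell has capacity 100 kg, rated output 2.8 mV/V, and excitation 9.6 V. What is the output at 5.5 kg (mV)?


Vout = rated_output * Vex * (load / capacity).
Vout = 2.8 * 9.6 * (5.5 / 100)
Vout = 2.8 * 9.6 * 0.055
Vout = 1.478 mV

1.478 mV


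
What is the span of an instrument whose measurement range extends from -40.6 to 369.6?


Span = upper range - lower range.
Span = 369.6 - (-40.6)
Span = 410.2

410.2


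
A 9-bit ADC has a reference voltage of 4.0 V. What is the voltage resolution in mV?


The resolution (LSB) of an ADC is Vref / 2^n.
LSB = 4.0 / 2^9
LSB = 4.0 / 512
LSB = 0.0078125 V = 7.8125 mV

7.8125 mV
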